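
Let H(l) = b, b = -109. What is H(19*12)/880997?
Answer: -109/880997 ≈ -0.00012372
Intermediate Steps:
H(l) = -109
H(19*12)/880997 = -109/880997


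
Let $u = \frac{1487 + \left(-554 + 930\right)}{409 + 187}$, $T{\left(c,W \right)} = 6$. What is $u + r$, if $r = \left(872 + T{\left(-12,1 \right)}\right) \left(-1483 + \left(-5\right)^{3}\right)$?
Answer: $- \frac{841445241}{596} \approx -1.4118 \cdot 10^{6}$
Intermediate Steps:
$u = \frac{1863}{596}$ ($u = \frac{1487 + 376}{596} = 1863 \cdot \frac{1}{596} = \frac{1863}{596} \approx 3.1258$)
$r = -1411824$ ($r = \left(872 + 6\right) \left(-1483 + \left(-5\right)^{3}\right) = 878 \left(-1483 - 125\right) = 878 \left(-1608\right) = -1411824$)
$u + r = \frac{1863}{596} - 1411824 = - \frac{841445241}{596}$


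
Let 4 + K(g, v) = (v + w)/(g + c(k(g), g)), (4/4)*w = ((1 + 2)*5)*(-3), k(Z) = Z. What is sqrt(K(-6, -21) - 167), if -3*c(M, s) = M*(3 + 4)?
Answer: I*sqrt(717)/2 ≈ 13.388*I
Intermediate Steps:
c(M, s) = -7*M/3 (c(M, s) = -M*(3 + 4)/3 = -M*7/3 = -7*M/3)
w = -45 (w = ((1 + 2)*5)*(-3) = (3*5)*(-3) = 15*(-3) = -45)
K(g, v) = -4 - 3*(-45 + v)/(4*g) (K(g, v) = -4 + (v - 45)/(g - 7*g/3) = -4 + (-45 + v)/((-4*g/3)) = -4 + (-45 + v)*(-3/(4*g)) = -4 - 3*(-45 + v)/(4*g))
sqrt(K(-6, -21) - 167) = sqrt((1/4)*(135 - 16*(-6) - 3*(-21))/(-6) - 167) = sqrt((1/4)*(-1/6)*(135 + 96 + 63) - 167) = sqrt((1/4)*(-1/6)*294 - 167) = sqrt(-49/4 - 167) = sqrt(-717/4) = I*sqrt(717)/2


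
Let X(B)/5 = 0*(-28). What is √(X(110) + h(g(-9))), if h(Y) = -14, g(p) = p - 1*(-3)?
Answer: I*√14 ≈ 3.7417*I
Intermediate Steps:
g(p) = 3 + p (g(p) = p + 3 = 3 + p)
X(B) = 0 (X(B) = 5*(0*(-28)) = 5*0 = 0)
√(X(110) + h(g(-9))) = √(0 - 14) = √(-14) = I*√14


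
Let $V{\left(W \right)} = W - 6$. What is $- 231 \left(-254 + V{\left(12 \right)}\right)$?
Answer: $57288$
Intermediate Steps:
$V{\left(W \right)} = -6 + W$ ($V{\left(W \right)} = W - 6 = -6 + W$)
$- 231 \left(-254 + V{\left(12 \right)}\right) = - 231 \left(-254 + \left(-6 + 12\right)\right) = - 231 \left(-254 + 6\right) = \left(-231\right) \left(-248\right) = 57288$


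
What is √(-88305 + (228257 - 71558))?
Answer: √68394 ≈ 261.52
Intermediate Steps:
√(-88305 + (228257 - 71558)) = √(-88305 + 156699) = √68394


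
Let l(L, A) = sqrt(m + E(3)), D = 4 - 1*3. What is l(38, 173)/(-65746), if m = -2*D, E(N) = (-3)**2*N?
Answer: -5/65746 ≈ -7.6050e-5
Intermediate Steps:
D = 1 (D = 4 - 3 = 1)
E(N) = 9*N
m = -2 (m = -2*1 = -2)
l(L, A) = 5 (l(L, A) = sqrt(-2 + 9*3) = sqrt(-2 + 27) = sqrt(25) = 5)
l(38, 173)/(-65746) = 5/(-65746) = 5*(-1/65746) = -5/65746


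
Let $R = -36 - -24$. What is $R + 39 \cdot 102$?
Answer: $3966$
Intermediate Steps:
$R = -12$ ($R = -36 + 24 = -12$)
$R + 39 \cdot 102 = -12 + 39 \cdot 102 = -12 + 3978 = 3966$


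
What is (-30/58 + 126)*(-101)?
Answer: -367539/29 ≈ -12674.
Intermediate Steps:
(-30/58 + 126)*(-101) = (-30*1/58 + 126)*(-101) = (-15/29 + 126)*(-101) = (3639/29)*(-101) = -367539/29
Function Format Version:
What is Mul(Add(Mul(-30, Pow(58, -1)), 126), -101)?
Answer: Rational(-367539, 29) ≈ -12674.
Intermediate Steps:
Mul(Add(Mul(-30, Pow(58, -1)), 126), -101) = Mul(Add(Mul(-30, Rational(1, 58)), 126), -101) = Mul(Add(Rational(-15, 29), 126), -101) = Mul(Rational(3639, 29), -101) = Rational(-367539, 29)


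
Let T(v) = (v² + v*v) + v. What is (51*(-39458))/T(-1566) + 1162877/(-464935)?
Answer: -1106228562962/379940697585 ≈ -2.9116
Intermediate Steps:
T(v) = v + 2*v² (T(v) = (v² + v²) + v = 2*v² + v = v + 2*v²)
(51*(-39458))/T(-1566) + 1162877/(-464935) = (51*(-39458))/((-1566*(1 + 2*(-1566)))) + 1162877/(-464935) = -2012358*(-1/(1566*(1 - 3132))) + 1162877*(-1/464935) = -2012358/((-1566*(-3131))) - 1162877/464935 = -2012358/4903146 - 1162877/464935 = -2012358*1/4903146 - 1162877/464935 = -335393/817191 - 1162877/464935 = -1106228562962/379940697585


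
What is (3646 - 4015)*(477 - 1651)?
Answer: 433206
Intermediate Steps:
(3646 - 4015)*(477 - 1651) = -369*(-1174) = 433206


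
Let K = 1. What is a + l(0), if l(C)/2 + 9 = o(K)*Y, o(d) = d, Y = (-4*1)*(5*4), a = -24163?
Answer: -24341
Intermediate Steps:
Y = -80 (Y = -4*20 = -80)
l(C) = -178 (l(C) = -18 + 2*(1*(-80)) = -18 + 2*(-80) = -18 - 160 = -178)
a + l(0) = -24163 - 178 = -24341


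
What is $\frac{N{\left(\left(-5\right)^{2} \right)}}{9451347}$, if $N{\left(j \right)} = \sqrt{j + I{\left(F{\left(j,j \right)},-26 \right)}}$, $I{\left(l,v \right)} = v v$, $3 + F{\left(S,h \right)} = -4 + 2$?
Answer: $\frac{\sqrt{701}}{9451347} \approx 2.8013 \cdot 10^{-6}$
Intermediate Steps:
$F{\left(S,h \right)} = -5$ ($F{\left(S,h \right)} = -3 + \left(-4 + 2\right) = -3 - 2 = -5$)
$I{\left(l,v \right)} = v^{2}$
$N{\left(j \right)} = \sqrt{676 + j}$ ($N{\left(j \right)} = \sqrt{j + \left(-26\right)^{2}} = \sqrt{j + 676} = \sqrt{676 + j}$)
$\frac{N{\left(\left(-5\right)^{2} \right)}}{9451347} = \frac{\sqrt{676 + \left(-5\right)^{2}}}{9451347} = \sqrt{676 + 25} \cdot \frac{1}{9451347} = \sqrt{701} \cdot \frac{1}{9451347} = \frac{\sqrt{701}}{9451347}$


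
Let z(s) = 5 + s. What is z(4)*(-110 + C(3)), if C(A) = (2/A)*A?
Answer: -972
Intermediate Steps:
C(A) = 2
z(4)*(-110 + C(3)) = (5 + 4)*(-110 + 2) = 9*(-108) = -972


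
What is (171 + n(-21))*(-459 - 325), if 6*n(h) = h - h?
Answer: -134064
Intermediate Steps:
n(h) = 0 (n(h) = (h - h)/6 = (⅙)*0 = 0)
(171 + n(-21))*(-459 - 325) = (171 + 0)*(-459 - 325) = 171*(-784) = -134064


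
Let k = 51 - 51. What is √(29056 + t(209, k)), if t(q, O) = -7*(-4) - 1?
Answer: √29083 ≈ 170.54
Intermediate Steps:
k = 0
t(q, O) = 27 (t(q, O) = 28 - 1 = 27)
√(29056 + t(209, k)) = √(29056 + 27) = √29083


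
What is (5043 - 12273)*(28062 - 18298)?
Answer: -70593720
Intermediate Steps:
(5043 - 12273)*(28062 - 18298) = -7230*9764 = -70593720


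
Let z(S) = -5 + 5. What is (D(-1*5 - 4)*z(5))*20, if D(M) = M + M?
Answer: 0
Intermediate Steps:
z(S) = 0
D(M) = 2*M
(D(-1*5 - 4)*z(5))*20 = ((2*(-1*5 - 4))*0)*20 = ((2*(-5 - 4))*0)*20 = ((2*(-9))*0)*20 = -18*0*20 = 0*20 = 0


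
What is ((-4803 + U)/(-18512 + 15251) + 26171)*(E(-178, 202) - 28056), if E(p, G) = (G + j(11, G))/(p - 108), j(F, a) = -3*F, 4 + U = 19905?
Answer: -52668610351585/71742 ≈ -7.3414e+8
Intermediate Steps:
U = 19901 (U = -4 + 19905 = 19901)
E(p, G) = (-33 + G)/(-108 + p) (E(p, G) = (G - 3*11)/(p - 108) = (G - 33)/(-108 + p) = (-33 + G)/(-108 + p))
((-4803 + U)/(-18512 + 15251) + 26171)*(E(-178, 202) - 28056) = ((-4803 + 19901)/(-18512 + 15251) + 26171)*((-33 + 202)/(-108 - 178) - 28056) = (15098/(-3261) + 26171)*(169/(-286) - 28056) = (15098*(-1/3261) + 26171)*(-1/286*169 - 28056) = (-15098/3261 + 26171)*(-13/22 - 28056) = (85328533/3261)*(-617245/22) = -52668610351585/71742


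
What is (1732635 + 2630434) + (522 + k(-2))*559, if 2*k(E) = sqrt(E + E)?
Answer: 4654867 + 559*I ≈ 4.6549e+6 + 559.0*I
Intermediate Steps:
k(E) = sqrt(2)*sqrt(E)/2 (k(E) = sqrt(E + E)/2 = sqrt(2*E)/2 = (sqrt(2)*sqrt(E))/2 = sqrt(2)*sqrt(E)/2)
(1732635 + 2630434) + (522 + k(-2))*559 = (1732635 + 2630434) + (522 + sqrt(2)*sqrt(-2)/2)*559 = 4363069 + (522 + sqrt(2)*(I*sqrt(2))/2)*559 = 4363069 + (522 + I)*559 = 4363069 + (291798 + 559*I) = 4654867 + 559*I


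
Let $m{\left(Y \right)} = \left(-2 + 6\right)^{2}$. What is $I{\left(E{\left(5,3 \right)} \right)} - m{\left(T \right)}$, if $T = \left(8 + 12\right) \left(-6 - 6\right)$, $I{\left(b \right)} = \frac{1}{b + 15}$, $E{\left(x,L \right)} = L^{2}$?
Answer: $- \frac{383}{24} \approx -15.958$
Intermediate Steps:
$I{\left(b \right)} = \frac{1}{15 + b}$
$T = -240$ ($T = 20 \left(-12\right) = -240$)
$m{\left(Y \right)} = 16$ ($m{\left(Y \right)} = 4^{2} = 16$)
$I{\left(E{\left(5,3 \right)} \right)} - m{\left(T \right)} = \frac{1}{15 + 3^{2}} - 16 = \frac{1}{15 + 9} - 16 = \frac{1}{24} - 16 = - \frac{383}{24}$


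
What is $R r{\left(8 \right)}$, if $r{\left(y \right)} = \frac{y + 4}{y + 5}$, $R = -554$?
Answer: $- \frac{6648}{13} \approx -511.38$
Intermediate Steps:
$r{\left(y \right)} = \frac{4 + y}{5 + y}$
$R r{\left(8 \right)} = - 554 \frac{4 + 8}{5 + 8} = - 554 \cdot \frac{1}{13} \cdot 12 = \left(-554\right) \frac{12}{13} = - \frac{6648}{13}$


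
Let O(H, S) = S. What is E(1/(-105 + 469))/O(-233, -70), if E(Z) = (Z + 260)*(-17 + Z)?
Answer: 585543867/9274720 ≈ 63.133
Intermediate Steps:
E(Z) = (-17 + Z)*(260 + Z) (E(Z) = (260 + Z)*(-17 + Z) = (-17 + Z)*(260 + Z))
E(1/(-105 + 469))/O(-233, -70) = (-4420 + (1/(-105 + 469))**2 + 243/(-105 + 469))/(-70) = (-4420 + (1/364)**2 + 243/364)*(-1/70) = (-4420 + (1/364)**2 + 243*(1/364))*(-1/70) = (-4420 + 1/132496 + 243/364)*(-1/70) = -585543867/132496*(-1/70) = 585543867/9274720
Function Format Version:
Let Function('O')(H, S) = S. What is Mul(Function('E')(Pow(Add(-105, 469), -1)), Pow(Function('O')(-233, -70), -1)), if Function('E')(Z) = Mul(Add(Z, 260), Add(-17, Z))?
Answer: Rational(585543867, 9274720) ≈ 63.133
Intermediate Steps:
Function('E')(Z) = Mul(Add(-17, Z), Add(260, Z)) (Function('E')(Z) = Mul(Add(260, Z), Add(-17, Z)) = Mul(Add(-17, Z), Add(260, Z)))
Mul(Function('E')(Pow(Add(-105, 469), -1)), Pow(Function('O')(-233, -70), -1)) = Mul(Add(-4420, Pow(Pow(Add(-105, 469), -1), 2), Mul(243, Pow(Add(-105, 469), -1))), Pow(-70, -1)) = Mul(Add(-4420, Pow(Pow(364, -1), 2), Mul(243, Pow(364, -1))), Rational(-1, 70)) = Mul(Add(-4420, Pow(Rational(1, 364), 2), Mul(243, Rational(1, 364))), Rational(-1, 70)) = Mul(Add(-4420, Rational(1, 132496), Rational(243, 364)), Rational(-1, 70)) = Mul(Rational(-585543867, 132496), Rational(-1, 70)) = Rational(585543867, 9274720)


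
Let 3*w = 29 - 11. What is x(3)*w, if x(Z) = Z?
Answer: 18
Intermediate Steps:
w = 6 (w = (29 - 11)/3 = (1/3)*18 = 6)
x(3)*w = 3*6 = 18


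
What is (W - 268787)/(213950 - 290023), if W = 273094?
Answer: -4307/76073 ≈ -0.056617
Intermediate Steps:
(W - 268787)/(213950 - 290023) = (273094 - 268787)/(213950 - 290023) = 4307/(-76073) = 4307*(-1/76073) = -4307/76073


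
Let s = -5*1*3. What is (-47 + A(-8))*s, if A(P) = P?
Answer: 825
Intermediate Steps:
s = -15 (s = -5*3 = -15)
(-47 + A(-8))*s = (-47 - 8)*(-15) = -55*(-15) = 825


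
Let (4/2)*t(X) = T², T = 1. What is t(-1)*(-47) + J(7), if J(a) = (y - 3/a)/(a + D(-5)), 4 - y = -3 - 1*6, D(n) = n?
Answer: -241/14 ≈ -17.214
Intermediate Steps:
y = 13 (y = 4 - (-3 - 1*6) = 4 - (-3 - 6) = 4 - 1*(-9) = 4 + 9 = 13)
t(X) = ½ (t(X) = (½)*1² = (½)*1 = ½)
J(a) = (13 - 3/a)/(-5 + a) (J(a) = (13 - 3/a)/(a - 5) = (13 - 3/a)/(-5 + a))
t(-1)*(-47) + J(7) = (½)*(-47) + (-3 + 13*7)/(7*(-5 + 7)) = -47/2 + (⅐)*(-3 + 91)/2 = -47/2 + (⅐)*(½)*88 = -47/2 + 44/7 = -241/14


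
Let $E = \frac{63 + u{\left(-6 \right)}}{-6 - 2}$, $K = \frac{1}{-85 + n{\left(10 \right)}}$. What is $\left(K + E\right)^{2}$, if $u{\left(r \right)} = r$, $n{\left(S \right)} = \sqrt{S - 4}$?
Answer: $\frac{169878338953}{3335293504} + \frac{412163 \sqrt{6}}{208455844} \approx 50.938$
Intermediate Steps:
$n{\left(S \right)} = \sqrt{-4 + S}$
$K = \frac{1}{-85 + \sqrt{6}}$ ($K = \frac{1}{-85 + \sqrt{-4 + 10}} = \frac{1}{-85 + \sqrt{6}} \approx -0.012114$)
$E = - \frac{57}{8}$ ($E = \frac{63 - 6}{-6 - 2} = \frac{57}{-8} = 57 \left(- \frac{1}{8}\right) = - \frac{57}{8} \approx -7.125$)
$\left(K + E\right)^{2} = \left(\left(- \frac{85}{7219} - \frac{\sqrt{6}}{7219}\right) - \frac{57}{8}\right)^{2} = \left(- \frac{412163}{57752} - \frac{\sqrt{6}}{7219}\right)^{2}$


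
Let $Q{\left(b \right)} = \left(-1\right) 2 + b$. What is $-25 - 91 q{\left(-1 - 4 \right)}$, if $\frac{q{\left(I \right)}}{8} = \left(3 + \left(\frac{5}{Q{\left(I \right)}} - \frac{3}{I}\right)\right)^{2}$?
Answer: $- \frac{1065279}{175} \approx -6087.3$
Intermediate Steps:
$Q{\left(b \right)} = -2 + b$
$q{\left(I \right)} = 8 \left(3 - \frac{3}{I} + \frac{5}{-2 + I}\right)^{2}$ ($q{\left(I \right)} = 8 \left(3 + \left(\frac{5}{-2 + I} - \frac{3}{I}\right)\right)^{2} = 8 \left(3 + \left(- \frac{3}{I} + \frac{5}{-2 + I}\right)\right)^{2} = 8 \left(3 - \frac{3}{I} + \frac{5}{-2 + I}\right)^{2}$)
$-25 - 91 q{\left(-1 - 4 \right)} = -25 - 91 \frac{8 \left(6 - 4 \left(-1 - 4\right) + 3 \left(-1 - 4\right)^{2}\right)^{2}}{\left(-1 - 4\right)^{2} \left(-2 - 5\right)^{2}} = -25 - 91 \frac{8 \left(6 - -20 + 3 \left(-5\right)^{2}\right)^{2}}{25 \left(-2 - 5\right)^{2}} = -25 - 91 \cdot 8 \cdot \frac{1}{25} \cdot \frac{1}{49} \left(6 + 20 + 3 \cdot 25\right)^{2} = -25 - 91 \cdot 8 \cdot \frac{1}{25} \cdot \frac{1}{49} \left(6 + 20 + 75\right)^{2} = -25 - 91 \cdot 8 \cdot \frac{1}{25} \cdot \frac{1}{49} \cdot 101^{2} = -25 - 91 \cdot 8 \cdot \frac{1}{25} \cdot \frac{1}{49} \cdot 10201 = -25 - \frac{1060904}{175} = - \frac{1065279}{175}$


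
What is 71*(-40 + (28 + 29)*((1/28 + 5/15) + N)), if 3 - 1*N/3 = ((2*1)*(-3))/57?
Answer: 1017927/28 ≈ 36355.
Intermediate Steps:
N = 177/19 (N = 9 - 3*(2*1)*(-3)/57 = 9 - 3*2*(-3)/57 = 9 - (-18)/57 = 9 - 3*(-2/19) = 9 + 6/19 = 177/19 ≈ 9.3158)
71*(-40 + (28 + 29)*((1/28 + 5/15) + N)) = 71*(-40 + (28 + 29)*((1/28 + 5/15) + 177/19)) = 71*(-40 + 57*((1*(1/28) + 5*(1/15)) + 177/19)) = 71*(-40 + 57*((1/28 + 1/3) + 177/19)) = 71*(-40 + 57*(31/84 + 177/19)) = 71*(-40 + 57*(15457/1596)) = 71*(-40 + 15457/28) = 71*(14337/28) = 1017927/28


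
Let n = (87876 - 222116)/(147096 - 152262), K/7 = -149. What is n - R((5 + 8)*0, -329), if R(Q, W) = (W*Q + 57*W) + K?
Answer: 51200188/2583 ≈ 19822.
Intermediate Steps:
K = -1043 (K = 7*(-149) = -1043)
R(Q, W) = -1043 + 57*W + Q*W (R(Q, W) = (W*Q + 57*W) - 1043 = (Q*W + 57*W) - 1043 = (57*W + Q*W) - 1043 = -1043 + 57*W + Q*W)
n = 67120/2583 (n = -134240/(-5166) = -134240*(-1/5166) = 67120/2583 ≈ 25.985)
n - R((5 + 8)*0, -329) = 67120/2583 - (-1043 + 57*(-329) + ((5 + 8)*0)*(-329)) = 67120/2583 - (-1043 - 18753 + (13*0)*(-329)) = 67120/2583 - (-1043 - 18753 + 0*(-329)) = 67120/2583 - (-1043 - 18753 + 0) = 67120/2583 - 1*(-19796) = 67120/2583 + 19796 = 51200188/2583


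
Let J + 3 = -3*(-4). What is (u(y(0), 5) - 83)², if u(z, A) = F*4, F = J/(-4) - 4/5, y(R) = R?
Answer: 226576/25 ≈ 9063.0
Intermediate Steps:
J = 9 (J = -3 - 3*(-4) = -3 + 12 = 9)
F = -61/20 (F = 9/(-4) - 4/5 = 9*(-¼) - 4*⅕ = -9/4 - ⅘ = -61/20 ≈ -3.0500)
u(z, A) = -61/5 (u(z, A) = -61/20*4 = -61/5)
(u(y(0), 5) - 83)² = (-61/5 - 83)² = (-476/5)² = 226576/25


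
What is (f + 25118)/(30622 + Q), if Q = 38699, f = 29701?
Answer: 18273/23107 ≈ 0.79080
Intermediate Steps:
(f + 25118)/(30622 + Q) = (29701 + 25118)/(30622 + 38699) = 54819/69321 = 54819*(1/69321) = 18273/23107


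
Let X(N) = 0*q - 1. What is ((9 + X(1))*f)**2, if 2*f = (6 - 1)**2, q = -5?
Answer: 10000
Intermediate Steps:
f = 25/2 (f = (6 - 1)**2/2 = (1/2)*5**2 = (1/2)*25 = 25/2 ≈ 12.500)
X(N) = -1 (X(N) = 0*(-5) - 1 = 0 - 1 = -1)
((9 + X(1))*f)**2 = ((9 - 1)*(25/2))**2 = (8*(25/2))**2 = 100**2 = 10000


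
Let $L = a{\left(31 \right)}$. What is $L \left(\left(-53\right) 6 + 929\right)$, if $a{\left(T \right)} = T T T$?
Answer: $18202301$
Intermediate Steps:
$a{\left(T \right)} = T^{3}$ ($a{\left(T \right)} = T^{2} T = T^{3}$)
$L = 29791$ ($L = 31^{3} = 29791$)
$L \left(\left(-53\right) 6 + 929\right) = 29791 \left(\left(-53\right) 6 + 929\right) = 29791 \left(-318 + 929\right) = 29791 \cdot 611 = 18202301$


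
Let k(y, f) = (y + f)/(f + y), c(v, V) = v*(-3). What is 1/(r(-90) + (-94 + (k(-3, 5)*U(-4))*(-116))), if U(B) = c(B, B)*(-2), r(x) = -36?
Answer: 1/2654 ≈ 0.00037679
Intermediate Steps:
c(v, V) = -3*v
k(y, f) = 1 (k(y, f) = (f + y)/(f + y) = 1)
U(B) = 6*B (U(B) = -3*B*(-2) = 6*B)
1/(r(-90) + (-94 + (k(-3, 5)*U(-4))*(-116))) = 1/(-36 + (-94 + (1*(6*(-4)))*(-116))) = 1/(-36 + (-94 + (1*(-24))*(-116))) = 1/(-36 + (-94 - 24*(-116))) = 1/(-36 + (-94 + 2784)) = 1/(-36 + 2690) = 1/2654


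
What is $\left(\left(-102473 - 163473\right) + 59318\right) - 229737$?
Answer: $-436365$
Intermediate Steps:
$\left(\left(-102473 - 163473\right) + 59318\right) - 229737 = \left(-265946 + 59318\right) - 229737 = -206628 - 229737 = -436365$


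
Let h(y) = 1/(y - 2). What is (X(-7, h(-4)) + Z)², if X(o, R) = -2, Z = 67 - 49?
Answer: 256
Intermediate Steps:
Z = 18
h(y) = 1/(-2 + y)
(X(-7, h(-4)) + Z)² = (-2 + 18)² = 16² = 256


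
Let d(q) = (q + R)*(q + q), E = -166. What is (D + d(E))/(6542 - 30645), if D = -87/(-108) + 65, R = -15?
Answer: -2165681/867708 ≈ -2.4959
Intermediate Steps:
d(q) = 2*q*(-15 + q) (d(q) = (q - 15)*(q + q) = (-15 + q)*(2*q) = 2*q*(-15 + q))
D = 2369/36 (D = -87*(-1/108) + 65 = 29/36 + 65 = 2369/36 ≈ 65.806)
(D + d(E))/(6542 - 30645) = (2369/36 + 2*(-166)*(-15 - 166))/(6542 - 30645) = (2369/36 + 2*(-166)*(-181))/(-24103) = (2369/36 + 60092)*(-1/24103) = (2165681/36)*(-1/24103) = -2165681/867708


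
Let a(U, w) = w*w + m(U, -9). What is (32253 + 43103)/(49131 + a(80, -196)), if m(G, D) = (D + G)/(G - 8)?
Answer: 5425632/6303455 ≈ 0.86074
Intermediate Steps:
m(G, D) = (D + G)/(-8 + G)
a(U, w) = w² + (-9 + U)/(-8 + U) (a(U, w) = w*w + (-9 + U)/(-8 + U) = w² + (-9 + U)/(-8 + U))
(32253 + 43103)/(49131 + a(80, -196)) = (32253 + 43103)/(49131 + (-9 + 80 + (-196)²*(-8 + 80))/(-8 + 80)) = 75356/(49131 + (-9 + 80 + 38416*72)/72) = 75356/(49131 + (-9 + 80 + 2765952)/72) = 75356/(49131 + (1/72)*2766023) = 75356/(49131 + 2766023/72) = 75356/(6303455/72) = 75356*(72/6303455) = 5425632/6303455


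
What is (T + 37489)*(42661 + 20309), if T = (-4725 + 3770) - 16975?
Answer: 1231630230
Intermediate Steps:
T = -17930 (T = -955 - 16975 = -17930)
(T + 37489)*(42661 + 20309) = (-17930 + 37489)*(42661 + 20309) = 19559*62970 = 1231630230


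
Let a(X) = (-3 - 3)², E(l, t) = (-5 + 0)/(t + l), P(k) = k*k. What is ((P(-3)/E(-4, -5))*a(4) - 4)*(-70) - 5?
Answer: -40549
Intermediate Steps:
P(k) = k²
E(l, t) = -5/(l + t)
a(X) = 36 (a(X) = (-6)² = 36)
((P(-3)/E(-4, -5))*a(4) - 4)*(-70) - 5 = (((-3)²/((-5/(-4 - 5))))*36 - 4)*(-70) - 5 = ((9/((-5/(-9))))*36 - 4)*(-70) - 5 = ((9/((-5*(-⅑))))*36 - 4)*(-70) - 5 = ((9/(5/9))*36 - 4)*(-70) - 5 = ((9*(9/5))*36 - 4)*(-70) - 5 = ((81/5)*36 - 4)*(-70) - 5 = (2916/5 - 4)*(-70) - 5 = (2896/5)*(-70) - 5 = -40544 - 5 = -40549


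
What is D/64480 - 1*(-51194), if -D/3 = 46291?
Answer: 3300850247/64480 ≈ 51192.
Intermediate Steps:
D = -138873 (D = -3*46291 = -138873)
D/64480 - 1*(-51194) = -138873/64480 - 1*(-51194) = -138873*1/64480 + 51194 = -138873/64480 + 51194 = 3300850247/64480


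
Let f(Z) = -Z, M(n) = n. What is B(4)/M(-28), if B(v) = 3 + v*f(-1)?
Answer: -¼ ≈ -0.25000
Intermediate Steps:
B(v) = 3 + v (B(v) = 3 + v*(-1*(-1)) = 3 + v*1 = 3 + v)
B(4)/M(-28) = (3 + 4)/(-28) = 7*(-1/28) = -¼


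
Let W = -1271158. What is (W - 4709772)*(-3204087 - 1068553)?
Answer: 25554360755200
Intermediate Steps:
(W - 4709772)*(-3204087 - 1068553) = (-1271158 - 4709772)*(-3204087 - 1068553) = -5980930*(-4272640) = 25554360755200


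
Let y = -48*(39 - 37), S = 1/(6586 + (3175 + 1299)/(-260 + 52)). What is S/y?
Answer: -13/8192484 ≈ -1.5868e-6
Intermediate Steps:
S = 104/682707 (S = 1/(6586 + 4474/(-208)) = 1/(6586 + 4474*(-1/208)) = 1/(6586 - 2237/104) = 1/(682707/104) = 104/682707 ≈ 0.00015233)
y = -96 (y = -48*2 = -96)
S/y = (104/682707)/(-96) = (104/682707)*(-1/96) = -13/8192484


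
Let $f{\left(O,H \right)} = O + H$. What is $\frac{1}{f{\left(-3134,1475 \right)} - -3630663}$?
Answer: $\frac{1}{3629004} \approx 2.7556 \cdot 10^{-7}$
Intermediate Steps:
$f{\left(O,H \right)} = H + O$
$\frac{1}{f{\left(-3134,1475 \right)} - -3630663} = \frac{1}{\left(1475 - 3134\right) - -3630663} = \frac{1}{-1659 + 3630663} = \frac{1}{3629004}$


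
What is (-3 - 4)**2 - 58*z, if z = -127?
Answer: 7415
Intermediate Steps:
(-3 - 4)**2 - 58*z = (-3 - 4)**2 - 58*(-127) = (-7)**2 + 7366 = 49 + 7366 = 7415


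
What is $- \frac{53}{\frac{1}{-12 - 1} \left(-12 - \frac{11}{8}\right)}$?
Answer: $- \frac{5512}{107} \approx -51.514$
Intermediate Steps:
$- \frac{53}{\frac{1}{-12 - 1} \left(-12 - \frac{11}{8}\right)} = - \frac{53}{\frac{1}{-13} \left(-12 - \frac{11}{8}\right)} = - \frac{53}{\left(- \frac{1}{13}\right) \left(-12 - \frac{11}{8}\right)} = - \frac{53}{\left(- \frac{1}{13}\right) \left(- \frac{107}{8}\right)} = - \frac{53}{\frac{107}{104}} = \left(-53\right) \frac{104}{107} = - \frac{5512}{107}$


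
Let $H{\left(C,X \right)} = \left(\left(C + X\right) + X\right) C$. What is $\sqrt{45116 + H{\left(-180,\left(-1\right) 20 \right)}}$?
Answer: $2 \sqrt{21179} \approx 291.06$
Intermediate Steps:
$H{\left(C,X \right)} = C \left(C + 2 X\right)$ ($H{\left(C,X \right)} = \left(C + 2 X\right) C = C \left(C + 2 X\right)$)
$\sqrt{45116 + H{\left(-180,\left(-1\right) 20 \right)}} = \sqrt{45116 - 180 \left(-180 + 2 \left(\left(-1\right) 20\right)\right)} = \sqrt{45116 - 180 \left(-180 + 2 \left(-20\right)\right)} = \sqrt{45116 - 180 \left(-180 - 40\right)} = \sqrt{45116 - -39600} = \sqrt{45116 + 39600} = \sqrt{84716} = 2 \sqrt{21179}$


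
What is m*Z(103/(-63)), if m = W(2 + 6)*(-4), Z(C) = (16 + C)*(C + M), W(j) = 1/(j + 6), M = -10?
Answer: 1326730/27783 ≈ 47.753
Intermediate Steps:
W(j) = 1/(6 + j)
Z(C) = (-10 + C)*(16 + C) (Z(C) = (16 + C)*(C - 10) = (16 + C)*(-10 + C) = (-10 + C)*(16 + C))
m = -2/7 (m = -4/(6 + (2 + 6)) = -4/(6 + 8) = -4/14 = (1/14)*(-4) = -2/7 ≈ -0.28571)
m*Z(103/(-63)) = -2*(-160 + (103/(-63))² + 6*(103/(-63)))/7 = -2*(-160 + (103*(-1/63))² + 6*(103*(-1/63)))/7 = -2*(-160 + (-103/63)² + 6*(-103/63))/7 = -2*(-160 + 10609/3969 - 206/21)/7 = -2/7*(-663365/3969) = 1326730/27783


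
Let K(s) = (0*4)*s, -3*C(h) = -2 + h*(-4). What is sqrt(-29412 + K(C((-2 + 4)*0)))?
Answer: 6*I*sqrt(817) ≈ 171.5*I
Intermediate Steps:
C(h) = 2/3 + 4*h/3 (C(h) = -(-2 + h*(-4))/3 = -(-2 - 4*h)/3 = 2/3 + 4*h/3)
K(s) = 0 (K(s) = 0*s = 0)
sqrt(-29412 + K(C((-2 + 4)*0))) = sqrt(-29412 + 0) = sqrt(-29412) = 6*I*sqrt(817)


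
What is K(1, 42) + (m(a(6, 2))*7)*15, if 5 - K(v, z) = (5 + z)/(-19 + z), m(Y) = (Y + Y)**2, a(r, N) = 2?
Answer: 38708/23 ≈ 1683.0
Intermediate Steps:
m(Y) = 4*Y**2 (m(Y) = (2*Y)**2 = 4*Y**2)
K(v, z) = 5 - (5 + z)/(-19 + z)
K(1, 42) + (m(a(6, 2))*7)*15 = 4*(-25 + 42)/(-19 + 42) + ((4*2**2)*7)*15 = 4*17/23 + ((4*4)*7)*15 = 4*(1/23)*17 + (16*7)*15 = 68/23 + 112*15 = 68/23 + 1680 = 38708/23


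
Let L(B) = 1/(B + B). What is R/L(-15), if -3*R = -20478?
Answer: -204780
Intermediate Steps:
L(B) = 1/(2*B)
R = 6826 (R = -⅓*(-20478) = 6826)
R/L(-15) = 6826/(((½)/(-15))) = 6826/(((½)*(-1/15))) = 6826/(-1/30) = 6826*(-30) = -204780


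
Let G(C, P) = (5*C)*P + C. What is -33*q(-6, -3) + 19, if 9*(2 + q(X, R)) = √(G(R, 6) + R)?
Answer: 85 - 44*I*√6/3 ≈ 85.0 - 35.926*I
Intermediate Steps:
G(C, P) = C + 5*C*P (G(C, P) = 5*C*P + C = C + 5*C*P)
q(X, R) = -2 + 4*√2*√R/9 (q(X, R) = -2 + √(R*(1 + 5*6) + R)/9 = -2 + √(R*(1 + 30) + R)/9 = -2 + √(R*31 + R)/9 = -2 + √(31*R + R)/9 = -2 + √(32*R)/9 = -2 + (4*√2*√R)/9 = -2 + 4*√2*√R/9)
-33*q(-6, -3) + 19 = -33*(-2 + 4*√2*√(-3)/9) + 19 = -33*(-2 + 4*√2*(I*√3)/9) + 19 = -33*(-2 + 4*I*√6/9) + 19 = (66 - 44*I*√6/3) + 19 = 85 - 44*I*√6/3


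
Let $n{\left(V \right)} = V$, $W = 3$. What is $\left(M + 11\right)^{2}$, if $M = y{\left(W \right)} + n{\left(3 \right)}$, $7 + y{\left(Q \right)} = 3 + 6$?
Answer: $256$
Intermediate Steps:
$y{\left(Q \right)} = 2$ ($y{\left(Q \right)} = -7 + \left(3 + 6\right) = -7 + 9 = 2$)
$M = 5$ ($M = 2 + 3 = 5$)
$\left(M + 11\right)^{2} = \left(5 + 11\right)^{2} = 16^{2} = 256$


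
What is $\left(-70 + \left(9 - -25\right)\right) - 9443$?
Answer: $-9479$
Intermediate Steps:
$\left(-70 + \left(9 - -25\right)\right) - 9443 = \left(-70 + \left(9 + 25\right)\right) - 9443 = \left(-70 + 34\right) - 9443 = -36 - 9443 = -9479$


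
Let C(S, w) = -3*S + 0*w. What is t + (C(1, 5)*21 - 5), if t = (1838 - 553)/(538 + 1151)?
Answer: -113567/1689 ≈ -67.239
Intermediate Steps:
C(S, w) = -3*S (C(S, w) = -3*S + 0 = -3*S)
t = 1285/1689 ≈ 0.76081
t + (C(1, 5)*21 - 5) = 1285/1689 + (-3*1*21 - 5) = 1285/1689 + (-3*21 - 5) = 1285/1689 + (-63 - 5) = 1285/1689 - 68 = -113567/1689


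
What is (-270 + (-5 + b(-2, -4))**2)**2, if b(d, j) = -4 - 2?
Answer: 22201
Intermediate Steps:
b(d, j) = -6
(-270 + (-5 + b(-2, -4))**2)**2 = (-270 + (-5 - 6)**2)**2 = (-270 + (-11)**2)**2 = (-270 + 121)**2 = (-149)**2 = 22201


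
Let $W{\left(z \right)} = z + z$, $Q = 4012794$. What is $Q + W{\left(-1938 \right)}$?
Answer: $4008918$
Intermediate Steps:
$W{\left(z \right)} = 2 z$
$Q + W{\left(-1938 \right)} = 4012794 + 2 \left(-1938\right) = 4012794 - 3876 = 4008918$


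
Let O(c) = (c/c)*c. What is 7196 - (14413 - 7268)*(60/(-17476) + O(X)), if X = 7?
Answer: -186969036/4369 ≈ -42795.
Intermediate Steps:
O(c) = c (O(c) = 1*c = c)
7196 - (14413 - 7268)*(60/(-17476) + O(X)) = 7196 - (14413 - 7268)*(60/(-17476) + 7) = 7196 - 7145*(60*(-1/17476) + 7) = 7196 - 7145*(-15/4369 + 7) = 7196 - 7145*30568/4369 = 7196 - 1*218408360/4369 = 7196 - 218408360/4369 = -186969036/4369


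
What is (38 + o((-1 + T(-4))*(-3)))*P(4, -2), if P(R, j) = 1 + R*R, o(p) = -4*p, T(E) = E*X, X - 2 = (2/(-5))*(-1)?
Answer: -7582/5 ≈ -1516.4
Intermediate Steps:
X = 12/5 (X = 2 + (2/(-5))*(-1) = 2 + (2*(-⅕))*(-1) = 2 - ⅖*(-1) = 2 + ⅖ = 12/5 ≈ 2.4000)
T(E) = 12*E/5 (T(E) = E*(12/5) = 12*E/5)
P(R, j) = 1 + R²
(38 + o((-1 + T(-4))*(-3)))*P(4, -2) = (38 - 4*(-1 + (12/5)*(-4))*(-3))*(1 + 4²) = (38 - 4*(-1 - 48/5)*(-3))*(1 + 16) = (38 - (-212)*(-3)/5)*17 = (38 - 4*159/5)*17 = (38 - 636/5)*17 = -446/5*17 = -7582/5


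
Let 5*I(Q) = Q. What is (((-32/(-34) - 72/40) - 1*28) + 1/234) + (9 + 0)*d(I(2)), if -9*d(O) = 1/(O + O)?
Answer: -1197559/39780 ≈ -30.105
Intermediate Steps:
I(Q) = Q/5
d(O) = -1/(18*O) (d(O) = -1/(9*(O + O)) = -1/(2*O)/9 = -1/(18*O))
(((-32/(-34) - 72/40) - 1*28) + 1/234) + (9 + 0)*d(I(2)) = (((-32/(-34) - 72/40) - 1*28) + 1/234) + (9 + 0)*(-1/(18*((1/5)*2))) = (((-32*(-1/34) - 72*1/40) - 28) + 1/234) + 9*(-1/(18*2/5)) = (((16/17 - 9/5) - 28) + 1/234) + 9*(-1/18*5/2) = ((-73/85 - 28) + 1/234) + 9*(-5/36) = (-2453/85 + 1/234) - 5/4 = -573917/19890 - 5/4 = -1197559/39780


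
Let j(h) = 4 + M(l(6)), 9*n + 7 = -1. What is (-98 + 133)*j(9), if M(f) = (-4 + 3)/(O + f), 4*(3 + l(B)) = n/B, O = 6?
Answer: 2051/16 ≈ 128.19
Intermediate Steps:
n = -8/9 (n = -7/9 + (⅑)*(-1) = -7/9 - ⅑ = -8/9 ≈ -0.88889)
l(B) = -3 - 2/(9*B) (l(B) = -3 + (-8/(9*B))/4 = -3 - 2/(9*B))
M(f) = -1/(6 + f) (M(f) = (-4 + 3)/(6 + f) = -1/(6 + f))
j(h) = 293/80 (j(h) = 4 - 1/(6 + (-3 - 2/9/6)) = 4 - 1/(6 + (-3 - 2/9*⅙)) = 4 - 1/(6 + (-3 - 1/27)) = 4 - 1/(6 - 82/27) = 4 - 1/80/27 = 4 - 1*27/80 = 4 - 27/80 = 293/80)
(-98 + 133)*j(9) = (-98 + 133)*(293/80) = 35*(293/80) = 2051/16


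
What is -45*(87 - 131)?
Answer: 1980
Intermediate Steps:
-45*(87 - 131) = -45*(-44) = 1980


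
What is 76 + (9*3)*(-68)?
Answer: -1760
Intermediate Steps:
76 + (9*3)*(-68) = 76 + 27*(-68) = 76 - 1836 = -1760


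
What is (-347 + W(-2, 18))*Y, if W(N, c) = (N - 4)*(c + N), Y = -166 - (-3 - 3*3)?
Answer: 68222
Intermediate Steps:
Y = -154 (Y = -166 - (-3 - 9) = -166 - 1*(-12) = -166 + 12 = -154)
W(N, c) = (-4 + N)*(N + c)
(-347 + W(-2, 18))*Y = (-347 + ((-2)² - 4*(-2) - 4*18 - 2*18))*(-154) = (-347 + (4 + 8 - 72 - 36))*(-154) = (-347 - 96)*(-154) = -443*(-154) = 68222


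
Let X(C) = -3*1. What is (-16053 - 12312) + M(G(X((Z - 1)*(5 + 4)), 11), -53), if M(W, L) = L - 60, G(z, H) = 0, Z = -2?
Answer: -28478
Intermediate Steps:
X(C) = -3
M(W, L) = -60 + L
(-16053 - 12312) + M(G(X((Z - 1)*(5 + 4)), 11), -53) = (-16053 - 12312) + (-60 - 53) = -28365 - 113 = -28478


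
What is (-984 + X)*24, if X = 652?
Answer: -7968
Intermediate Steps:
(-984 + X)*24 = (-984 + 652)*24 = -332*24 = -7968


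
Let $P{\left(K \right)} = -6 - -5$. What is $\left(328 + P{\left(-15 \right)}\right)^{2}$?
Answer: $106929$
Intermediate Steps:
$P{\left(K \right)} = -1$ ($P{\left(K \right)} = -6 + 5 = -1$)
$\left(328 + P{\left(-15 \right)}\right)^{2} = \left(328 - 1\right)^{2} = 327^{2} = 106929$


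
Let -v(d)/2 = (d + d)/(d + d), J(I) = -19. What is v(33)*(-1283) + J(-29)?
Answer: 2547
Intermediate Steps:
v(d) = -2 (v(d) = -2*(d + d)/(d + d) = -2*2*d/(2*d) = -2*2*d*1/(2*d) = -2*1 = -2)
v(33)*(-1283) + J(-29) = -2*(-1283) - 19 = 2566 - 19 = 2547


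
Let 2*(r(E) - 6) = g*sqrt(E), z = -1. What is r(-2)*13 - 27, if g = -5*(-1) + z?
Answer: 51 + 26*I*sqrt(2) ≈ 51.0 + 36.77*I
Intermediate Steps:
g = 4 (g = -5*(-1) - 1 = 5 - 1 = 4)
r(E) = 6 + 2*sqrt(E) (r(E) = 6 + (4*sqrt(E))/2 = 6 + 2*sqrt(E))
r(-2)*13 - 27 = (6 + 2*sqrt(-2))*13 - 27 = (6 + 2*(I*sqrt(2)))*13 - 27 = (6 + 2*I*sqrt(2))*13 - 27 = (78 + 26*I*sqrt(2)) - 27 = 51 + 26*I*sqrt(2)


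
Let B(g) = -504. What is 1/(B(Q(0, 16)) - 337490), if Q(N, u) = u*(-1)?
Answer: -1/337994 ≈ -2.9586e-6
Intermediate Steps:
Q(N, u) = -u
1/(B(Q(0, 16)) - 337490) = 1/(-504 - 337490) = 1/(-337994) = -1/337994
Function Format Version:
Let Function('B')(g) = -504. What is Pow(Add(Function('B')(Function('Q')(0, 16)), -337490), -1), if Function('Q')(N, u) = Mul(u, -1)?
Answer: Rational(-1, 337994) ≈ -2.9586e-6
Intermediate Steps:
Function('Q')(N, u) = Mul(-1, u)
Pow(Add(Function('B')(Function('Q')(0, 16)), -337490), -1) = Pow(Add(-504, -337490), -1) = Pow(-337994, -1) = Rational(-1, 337994)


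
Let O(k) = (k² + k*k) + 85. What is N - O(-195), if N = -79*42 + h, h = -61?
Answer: -79514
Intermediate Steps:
N = -3379 (N = -79*42 - 61 = -3318 - 61 = -3379)
O(k) = 85 + 2*k² (O(k) = (k² + k²) + 85 = 2*k² + 85 = 85 + 2*k²)
N - O(-195) = -3379 - (85 + 2*(-195)²) = -3379 - (85 + 2*38025) = -3379 - (85 + 76050) = -3379 - 1*76135 = -3379 - 76135 = -79514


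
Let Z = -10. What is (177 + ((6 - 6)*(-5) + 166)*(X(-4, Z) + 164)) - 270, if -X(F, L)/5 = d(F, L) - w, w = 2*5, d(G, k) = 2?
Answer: 33771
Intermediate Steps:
w = 10
X(F, L) = 40 (X(F, L) = -5*(2 - 1*10) = -5*(2 - 10) = -5*(-8) = 40)
(177 + ((6 - 6)*(-5) + 166)*(X(-4, Z) + 164)) - 270 = (177 + ((6 - 6)*(-5) + 166)*(40 + 164)) - 270 = (177 + (0*(-5) + 166)*204) - 270 = (177 + (0 + 166)*204) - 270 = (177 + 166*204) - 270 = (177 + 33864) - 270 = 34041 - 270 = 33771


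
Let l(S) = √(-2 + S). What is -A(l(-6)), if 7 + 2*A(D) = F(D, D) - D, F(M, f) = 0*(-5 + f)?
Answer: 7/2 + I*√2 ≈ 3.5 + 1.4142*I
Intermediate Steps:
F(M, f) = 0
A(D) = -7/2 - D/2 (A(D) = -7/2 + (0 - D)/2 = -7/2 + (-D)/2 = -7/2 - D/2)
-A(l(-6)) = -(-7/2 - √(-2 - 6)/2) = -(-7/2 - I*√2) = 7/2 + I*√2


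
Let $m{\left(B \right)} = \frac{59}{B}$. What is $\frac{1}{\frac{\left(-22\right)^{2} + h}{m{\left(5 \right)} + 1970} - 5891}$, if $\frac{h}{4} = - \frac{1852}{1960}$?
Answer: $- \frac{161847}{953401459} \approx -0.00016976$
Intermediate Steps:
$h = - \frac{926}{245}$ ($h = 4 \left(- \frac{1852}{1960}\right) = 4 \left(\left(-1852\right) \frac{1}{1960}\right) = 4 \left(- \frac{463}{490}\right) = - \frac{926}{245} \approx -3.7796$)
$\frac{1}{\frac{\left(-22\right)^{2} + h}{m{\left(5 \right)} + 1970} - 5891} = \frac{1}{\frac{\left(-22\right)^{2} - \frac{926}{245}}{\frac{59}{5} + 1970} - 5891} = \frac{1}{\frac{484 - \frac{926}{245}}{59 \cdot \frac{1}{5} + 1970} - 5891} = \frac{1}{\frac{117654}{245 \left(\frac{59}{5} + 1970\right)} - 5891} = \frac{1}{\frac{117654}{245 \cdot \frac{9909}{5}} - 5891} = \frac{1}{\frac{117654}{245} \cdot \frac{5}{9909} - 5891} = \frac{1}{\frac{39218}{161847} - 5891} = \frac{1}{- \frac{953401459}{161847}} = - \frac{161847}{953401459}$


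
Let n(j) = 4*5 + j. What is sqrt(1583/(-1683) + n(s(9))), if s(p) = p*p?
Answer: 20*sqrt(78727)/561 ≈ 10.003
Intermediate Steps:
s(p) = p**2
n(j) = 20 + j
sqrt(1583/(-1683) + n(s(9))) = sqrt(1583/(-1683) + (20 + 9**2)) = sqrt(1583*(-1/1683) + (20 + 81)) = sqrt(-1583/1683 + 101) = sqrt(168400/1683) = 20*sqrt(78727)/561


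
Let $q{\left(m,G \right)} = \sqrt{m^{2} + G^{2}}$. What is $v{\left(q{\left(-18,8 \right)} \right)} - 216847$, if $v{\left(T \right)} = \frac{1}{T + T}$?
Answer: $-216847 + \frac{\sqrt{97}}{388} \approx -2.1685 \cdot 10^{5}$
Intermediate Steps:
$q{\left(m,G \right)} = \sqrt{G^{2} + m^{2}}$
$v{\left(T \right)} = \frac{1}{2 T}$
$v{\left(q{\left(-18,8 \right)} \right)} - 216847 = \frac{1}{2 \sqrt{8^{2} + \left(-18\right)^{2}}} - 216847 = \frac{1}{2 \sqrt{64 + 324}} - 216847 = \frac{1}{2 \sqrt{388}} - 216847 = \frac{1}{2 \cdot 2 \sqrt{97}} - 216847 = \frac{\frac{1}{194} \sqrt{97}}{2} - 216847 = \frac{\sqrt{97}}{388} - 216847 = -216847 + \frac{\sqrt{97}}{388}$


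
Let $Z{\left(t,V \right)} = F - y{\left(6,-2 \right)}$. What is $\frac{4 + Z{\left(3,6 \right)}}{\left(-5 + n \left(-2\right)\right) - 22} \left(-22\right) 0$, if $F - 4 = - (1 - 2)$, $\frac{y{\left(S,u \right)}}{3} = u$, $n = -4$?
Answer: $0$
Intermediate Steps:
$y{\left(S,u \right)} = 3 u$
$F = 5$ ($F = 4 - \left(1 - 2\right) = 4 - -1 = 4 + 1 = 5$)
$Z{\left(t,V \right)} = 11$ ($Z{\left(t,V \right)} = 5 - 3 \left(-2\right) = 5 - -6 = 5 + 6 = 11$)
$\frac{4 + Z{\left(3,6 \right)}}{\left(-5 + n \left(-2\right)\right) - 22} \left(-22\right) 0 = \frac{4 + 11}{\left(-5 - -8\right) - 22} \left(-22\right) 0 = \frac{15}{\left(-5 + 8\right) - 22} \left(-22\right) 0 = \frac{15}{3 - 22} \left(-22\right) 0 = \frac{15}{-19} \left(-22\right) 0 = 15 \left(- \frac{1}{19}\right) \left(-22\right) 0 = \left(- \frac{15}{19}\right) \left(-22\right) 0 = \frac{330}{19} \cdot 0 = 0$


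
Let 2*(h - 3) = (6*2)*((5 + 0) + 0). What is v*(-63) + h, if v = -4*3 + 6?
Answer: 411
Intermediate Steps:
v = -6 (v = -12 + 6 = -6)
h = 33 (h = 3 + ((6*2)*((5 + 0) + 0))/2 = 3 + (12*(5 + 0))/2 = 3 + (12*5)/2 = 3 + (1/2)*60 = 3 + 30 = 33)
v*(-63) + h = -6*(-63) + 33 = 378 + 33 = 411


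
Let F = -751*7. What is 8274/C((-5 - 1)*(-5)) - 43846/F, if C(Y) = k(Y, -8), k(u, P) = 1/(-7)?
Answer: -304431080/5257 ≈ -57910.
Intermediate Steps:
F = -5257
k(u, P) = -⅐
C(Y) = -⅐
8274/C((-5 - 1)*(-5)) - 43846/F = 8274/(-⅐) - 43846/(-5257) = 8274*(-7) - 43846*(-1/5257) = -57918 + 43846/5257 = -304431080/5257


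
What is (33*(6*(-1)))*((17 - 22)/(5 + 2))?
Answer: 990/7 ≈ 141.43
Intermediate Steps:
(33*(6*(-1)))*((17 - 22)/(5 + 2)) = (33*(-6))*(-5/7) = -(-990)/7 = -198*(-5/7) = 990/7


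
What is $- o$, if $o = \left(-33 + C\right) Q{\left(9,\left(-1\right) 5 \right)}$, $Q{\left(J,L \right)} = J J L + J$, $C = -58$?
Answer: $-36036$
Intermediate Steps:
$Q{\left(J,L \right)} = J + L J^{2}$ ($Q{\left(J,L \right)} = J^{2} L + J = L J^{2} + J = J + L J^{2}$)
$o = 36036$ ($o = \left(-33 - 58\right) 9 \left(1 + 9 \left(\left(-1\right) 5\right)\right) = - 91 \cdot 9 \left(1 + 9 \left(-5\right)\right) = - 91 \cdot 9 \left(1 - 45\right) = - 91 \cdot 9 \left(-44\right) = \left(-91\right) \left(-396\right) = 36036$)
$- o = \left(-1\right) 36036 = -36036$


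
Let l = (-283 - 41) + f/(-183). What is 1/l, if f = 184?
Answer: -183/59476 ≈ -0.0030769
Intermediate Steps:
l = -59476/183 (l = (-283 - 41) + 184/(-183) = -324 + 184*(-1/183) = -324 - 184/183 = -59476/183 ≈ -325.01)
1/l = 1/(-59476/183) = -183/59476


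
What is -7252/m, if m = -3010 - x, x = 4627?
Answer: 1036/1091 ≈ 0.94959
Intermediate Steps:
m = -7637 (m = -3010 - 1*4627 = -3010 - 4627 = -7637)
-7252/m = -7252/(-7637) = -7252*(-1/7637) = 1036/1091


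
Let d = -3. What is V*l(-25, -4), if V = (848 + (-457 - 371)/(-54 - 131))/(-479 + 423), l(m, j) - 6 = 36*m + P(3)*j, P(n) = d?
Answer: 2483901/185 ≈ 13426.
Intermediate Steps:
P(n) = -3
l(m, j) = 6 - 3*j + 36*m (l(m, j) = 6 + (36*m - 3*j) = 6 + (-3*j + 36*m) = 6 - 3*j + 36*m)
V = -39427/2590 (V = (848 - 828/(-185))/(-56) = (848 - 828*(-1/185))*(-1/56) = (848 + 828/185)*(-1/56) = (157708/185)*(-1/56) = -39427/2590 ≈ -15.223)
V*l(-25, -4) = -39427*(6 - 3*(-4) + 36*(-25))/2590 = -39427*(6 + 12 - 900)/2590 = -39427/2590*(-882) = 2483901/185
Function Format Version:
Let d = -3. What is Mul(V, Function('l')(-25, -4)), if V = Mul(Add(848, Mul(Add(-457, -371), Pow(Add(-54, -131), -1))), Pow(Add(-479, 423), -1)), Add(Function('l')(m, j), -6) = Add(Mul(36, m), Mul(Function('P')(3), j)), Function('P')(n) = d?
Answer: Rational(2483901, 185) ≈ 13426.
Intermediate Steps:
Function('P')(n) = -3
Function('l')(m, j) = Add(6, Mul(-3, j), Mul(36, m)) (Function('l')(m, j) = Add(6, Add(Mul(36, m), Mul(-3, j))) = Add(6, Add(Mul(-3, j), Mul(36, m))) = Add(6, Mul(-3, j), Mul(36, m)))
V = Rational(-39427, 2590) (V = Mul(Add(848, Mul(-828, Pow(-185, -1))), Pow(-56, -1)) = Mul(Add(848, Mul(-828, Rational(-1, 185))), Rational(-1, 56)) = Mul(Add(848, Rational(828, 185)), Rational(-1, 56)) = Mul(Rational(157708, 185), Rational(-1, 56)) = Rational(-39427, 2590) ≈ -15.223)
Mul(V, Function('l')(-25, -4)) = Mul(Rational(-39427, 2590), Add(6, Mul(-3, -4), Mul(36, -25))) = Mul(Rational(-39427, 2590), Add(6, 12, -900)) = Mul(Rational(-39427, 2590), -882) = Rational(2483901, 185)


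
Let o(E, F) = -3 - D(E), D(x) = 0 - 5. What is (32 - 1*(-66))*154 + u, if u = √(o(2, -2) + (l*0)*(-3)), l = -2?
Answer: 15092 + √2 ≈ 15093.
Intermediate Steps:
D(x) = -5
o(E, F) = 2 (o(E, F) = -3 - 1*(-5) = -3 + 5 = 2)
u = √2 (u = √(2 - 2*0*(-3)) = √(2 + 0*(-3)) = √(2 + 0) = √2 ≈ 1.4142)
(32 - 1*(-66))*154 + u = (32 - 1*(-66))*154 + √2 = (32 + 66)*154 + √2 = 98*154 + √2 = 15092 + √2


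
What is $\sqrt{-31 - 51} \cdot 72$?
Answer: $72 i \sqrt{82} \approx 651.99 i$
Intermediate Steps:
$\sqrt{-31 - 51} \cdot 72 = \sqrt{-82} \cdot 72 = i \sqrt{82} \cdot 72 = 72 i \sqrt{82}$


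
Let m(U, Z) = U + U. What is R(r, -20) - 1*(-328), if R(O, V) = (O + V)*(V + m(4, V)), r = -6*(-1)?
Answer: 496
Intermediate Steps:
r = 6
m(U, Z) = 2*U
R(O, V) = (8 + V)*(O + V) (R(O, V) = (O + V)*(V + 2*4) = (O + V)*(V + 8) = (O + V)*(8 + V) = (8 + V)*(O + V))
R(r, -20) - 1*(-328) = ((-20)**2 + 8*6 + 8*(-20) + 6*(-20)) - 1*(-328) = (400 + 48 - 160 - 120) + 328 = 168 + 328 = 496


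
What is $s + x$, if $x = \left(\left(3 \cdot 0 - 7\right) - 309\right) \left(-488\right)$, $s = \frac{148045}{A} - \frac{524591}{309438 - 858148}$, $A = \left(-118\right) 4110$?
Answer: $\frac{4103698463773763}{26611337580} \approx 1.5421 \cdot 10^{5}$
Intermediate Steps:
$A = -484980$
$s = \frac{17318237123}{26611337580}$ ($s = \frac{148045}{-484980} - \frac{524591}{309438 - 858148} = 148045 \left(- \frac{1}{484980}\right) - \frac{524591}{-548710} = - \frac{29609}{96996} - - \frac{524591}{548710} = - \frac{29609}{96996} + \frac{524591}{548710} = \frac{17318237123}{26611337580} \approx 0.65078$)
$x = 154208$ ($x = \left(\left(0 - 7\right) - 309\right) \left(-488\right) = \left(-7 - 309\right) \left(-488\right) = \left(-316\right) \left(-488\right) = 154208$)
$s + x = \frac{17318237123}{26611337580} + 154208 = \frac{4103698463773763}{26611337580}$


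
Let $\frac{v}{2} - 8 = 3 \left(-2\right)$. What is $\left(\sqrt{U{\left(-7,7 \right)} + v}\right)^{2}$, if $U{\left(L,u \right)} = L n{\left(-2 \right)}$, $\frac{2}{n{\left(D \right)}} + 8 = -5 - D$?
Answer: $\frac{58}{11} \approx 5.2727$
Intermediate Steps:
$v = 4$ ($v = 16 + 2 \cdot 3 \left(-2\right) = 16 + 2 \left(-6\right) = 16 - 12 = 4$)
$n{\left(D \right)} = \frac{2}{-13 - D}$ ($n{\left(D \right)} = \frac{2}{-8 - \left(5 + D\right)} = \frac{2}{-13 - D}$)
$U{\left(L,u \right)} = - \frac{2 L}{11}$ ($U{\left(L,u \right)} = L \left(- \frac{2}{13 - 2}\right) = L \left(- \frac{2}{11}\right) = - \frac{2 L}{11}$)
$\left(\sqrt{U{\left(-7,7 \right)} + v}\right)^{2} = \left(\sqrt{\left(- \frac{2}{11}\right) \left(-7\right) + 4}\right)^{2} = \left(\sqrt{\frac{14}{11} + 4}\right)^{2} = \left(\sqrt{\frac{58}{11}}\right)^{2} = \left(\frac{\sqrt{638}}{11}\right)^{2} = \frac{58}{11}$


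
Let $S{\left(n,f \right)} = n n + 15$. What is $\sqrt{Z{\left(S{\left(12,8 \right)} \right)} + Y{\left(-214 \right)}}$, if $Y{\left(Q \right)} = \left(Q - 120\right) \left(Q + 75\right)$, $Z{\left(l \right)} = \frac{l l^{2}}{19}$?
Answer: $\frac{\sqrt{93133687}}{19} \approx 507.93$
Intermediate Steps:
$S{\left(n,f \right)} = 15 + n^{2}$ ($S{\left(n,f \right)} = n^{2} + 15 = 15 + n^{2}$)
$Z{\left(l \right)} = \frac{l^{3}}{19}$ ($Z{\left(l \right)} = l^{3} \cdot \frac{1}{19} = \frac{l^{3}}{19}$)
$Y{\left(Q \right)} = \left(-120 + Q\right) \left(75 + Q\right)$ ($Y{\left(Q \right)} = \left(Q - 120\right) \left(75 + Q\right) = \left(-120 + Q\right) \left(75 + Q\right)$)
$\sqrt{Z{\left(S{\left(12,8 \right)} \right)} + Y{\left(-214 \right)}} = \sqrt{\frac{\left(15 + 12^{2}\right)^{3}}{19} - \left(-630 - 45796\right)} = \sqrt{\frac{\left(15 + 144\right)^{3}}{19} + \left(-9000 + 45796 + 9630\right)} = \sqrt{\frac{159^{3}}{19} + 46426} = \sqrt{\frac{1}{19} \cdot 4019679 + 46426} = \sqrt{\frac{4019679}{19} + 46426} = \sqrt{\frac{4901773}{19}} = \frac{\sqrt{93133687}}{19}$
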